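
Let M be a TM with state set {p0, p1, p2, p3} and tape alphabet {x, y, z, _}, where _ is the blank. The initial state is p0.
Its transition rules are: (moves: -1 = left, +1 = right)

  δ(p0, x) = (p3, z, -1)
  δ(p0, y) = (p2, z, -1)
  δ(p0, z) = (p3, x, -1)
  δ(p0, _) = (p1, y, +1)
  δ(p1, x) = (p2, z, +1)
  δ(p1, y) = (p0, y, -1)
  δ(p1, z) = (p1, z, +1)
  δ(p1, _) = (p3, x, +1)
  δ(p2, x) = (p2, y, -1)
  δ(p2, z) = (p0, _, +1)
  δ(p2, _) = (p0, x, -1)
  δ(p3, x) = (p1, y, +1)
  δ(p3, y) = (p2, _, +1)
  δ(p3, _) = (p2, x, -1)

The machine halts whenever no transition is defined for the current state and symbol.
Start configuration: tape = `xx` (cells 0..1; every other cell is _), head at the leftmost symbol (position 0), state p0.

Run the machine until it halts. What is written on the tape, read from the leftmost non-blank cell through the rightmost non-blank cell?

state=p0 head=0 tape=_____[x]x   (p0,x)→(p3,z,-1)
state=p3 head=-1 tape=____[_]zx   (p3,_)→(p2,x,-1)
state=p2 head=-2 tape=___[_]xzx   (p2,_)→(p0,x,-1)
state=p0 head=-3 tape=__[_]xxzx   (p0,_)→(p1,y,+1)
state=p1 head=-2 tape=__y[x]xzx   (p1,x)→(p2,z,+1)
state=p2 head=-1 tape=__yz[x]zx   (p2,x)→(p2,y,-1)
state=p2 head=-2 tape=__y[z]yzx   (p2,z)→(p0,_,+1)
state=p0 head=-1 tape=__y_[y]zx   (p0,y)→(p2,z,-1)
state=p2 head=-2 tape=__y[_]zzx   (p2,_)→(p0,x,-1)
state=p0 head=-3 tape=__[y]xzzx   (p0,y)→(p2,z,-1)
state=p2 head=-4 tape=_[_]zxzzx   (p2,_)→(p0,x,-1)
state=p0 head=-5 tape=[_]xzxzzx   (p0,_)→(p1,y,+1)
state=p1 head=-4 tape=y[x]zxzzx   (p1,x)→(p2,z,+1)
state=p2 head=-3 tape=yz[z]xzzx   (p2,z)→(p0,_,+1)
state=p0 head=-2 tape=yz_[x]zzx   (p0,x)→(p3,z,-1)
state=p3 head=-3 tape=yz[_]zzzx   (p3,_)→(p2,x,-1)
state=p2 head=-4 tape=y[z]xzzzx   (p2,z)→(p0,_,+1)
state=p0 head=-3 tape=y_[x]zzzx   (p0,x)→(p3,z,-1)
state=p3 head=-4 tape=y[_]zzzzx   (p3,_)→(p2,x,-1)
state=p2 head=-5 tape=[y]xzzzzx
The non-blank tape span at halt is yxzzzzx.

yxzzzzx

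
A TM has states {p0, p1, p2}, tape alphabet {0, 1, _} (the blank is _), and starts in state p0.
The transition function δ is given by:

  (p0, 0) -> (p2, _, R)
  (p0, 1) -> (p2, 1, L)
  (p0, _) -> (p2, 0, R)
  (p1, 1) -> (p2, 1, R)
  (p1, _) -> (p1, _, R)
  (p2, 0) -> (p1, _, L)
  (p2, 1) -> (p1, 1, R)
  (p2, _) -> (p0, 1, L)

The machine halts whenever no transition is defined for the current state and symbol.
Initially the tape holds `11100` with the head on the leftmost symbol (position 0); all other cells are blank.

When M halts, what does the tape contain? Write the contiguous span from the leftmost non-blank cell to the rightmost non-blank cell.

0111110

p0 | __[1]1100   read 1 → write 1, move L, go to p2
p2 | _[_]11100   read _ → write 1, move L, go to p0
p0 | [_]111100   read _ → write 0, move R, go to p2
p2 | 0[1]11100   read 1 → write 1, move R, go to p1
p1 | 01[1]1100   read 1 → write 1, move R, go to p2
p2 | 011[1]100   read 1 → write 1, move R, go to p1
p1 | 0111[1]00   read 1 → write 1, move R, go to p2
p2 | 01111[0]0   read 0 → write _, move L, go to p1
p1 | 0111[1]_0   read 1 → write 1, move R, go to p2
p2 | 01111[_]0   read _ → write 1, move L, go to p0
p0 | 0111[1]10   read 1 → write 1, move L, go to p2
p2 | 011[1]110   read 1 → write 1, move R, go to p1
p1 | 0111[1]10   read 1 → write 1, move R, go to p2
p2 | 01111[1]0   read 1 → write 1, move R, go to p1
p1 | 011111[0]
The non-blank tape span at halt is 0111110.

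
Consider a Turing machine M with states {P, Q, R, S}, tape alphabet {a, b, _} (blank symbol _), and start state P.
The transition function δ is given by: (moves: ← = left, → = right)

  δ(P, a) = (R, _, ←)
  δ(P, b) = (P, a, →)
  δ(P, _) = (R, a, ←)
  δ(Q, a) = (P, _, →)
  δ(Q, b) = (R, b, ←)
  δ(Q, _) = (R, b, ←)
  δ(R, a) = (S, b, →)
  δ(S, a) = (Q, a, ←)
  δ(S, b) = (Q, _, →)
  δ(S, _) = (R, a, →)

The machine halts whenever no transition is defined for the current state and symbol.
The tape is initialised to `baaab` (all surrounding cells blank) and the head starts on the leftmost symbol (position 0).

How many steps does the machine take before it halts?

15

state=P head=0 tape=[b]aaab_   (P,b)→(P,a,→)
state=P head=1 tape=a[a]aab_   (P,a)→(R,_,←)
state=R head=0 tape=[a]_aab_   (R,a)→(S,b,→)
state=S head=1 tape=b[_]aab_   (S,_)→(R,a,→)
state=R head=2 tape=ba[a]ab_   (R,a)→(S,b,→)
state=S head=3 tape=bab[a]b_   (S,a)→(Q,a,←)
state=Q head=2 tape=ba[b]ab_   (Q,b)→(R,b,←)
state=R head=1 tape=b[a]bab_   (R,a)→(S,b,→)
state=S head=2 tape=bb[b]ab_   (S,b)→(Q,_,→)
state=Q head=3 tape=bb_[a]b_   (Q,a)→(P,_,→)
state=P head=4 tape=bb__[b]_   (P,b)→(P,a,→)
state=P head=5 tape=bb__a[_]   (P,_)→(R,a,←)
state=R head=4 tape=bb__[a]a   (R,a)→(S,b,→)
state=S head=5 tape=bb__b[a]   (S,a)→(Q,a,←)
state=Q head=4 tape=bb__[b]a   (Q,b)→(R,b,←)
state=R head=3 tape=bb_[_]ba
M halts after 15 transitions.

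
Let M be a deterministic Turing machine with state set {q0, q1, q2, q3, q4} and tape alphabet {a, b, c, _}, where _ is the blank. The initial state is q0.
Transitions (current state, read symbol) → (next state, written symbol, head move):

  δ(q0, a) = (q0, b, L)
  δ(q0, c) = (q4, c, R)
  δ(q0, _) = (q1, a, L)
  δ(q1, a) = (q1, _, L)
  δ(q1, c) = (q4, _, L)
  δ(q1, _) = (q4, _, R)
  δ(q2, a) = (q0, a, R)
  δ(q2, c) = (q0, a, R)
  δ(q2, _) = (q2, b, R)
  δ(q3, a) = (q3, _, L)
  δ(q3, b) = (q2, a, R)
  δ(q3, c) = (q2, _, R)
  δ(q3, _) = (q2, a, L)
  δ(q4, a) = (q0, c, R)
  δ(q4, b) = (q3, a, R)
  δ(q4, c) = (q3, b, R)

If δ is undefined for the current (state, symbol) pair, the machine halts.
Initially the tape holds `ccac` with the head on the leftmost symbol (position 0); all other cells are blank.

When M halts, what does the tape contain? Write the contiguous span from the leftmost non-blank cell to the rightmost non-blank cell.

state=q0 head=0 tape=[c]cac_   (q0,c)→(q4,c,R)
state=q4 head=1 tape=c[c]ac_   (q4,c)→(q3,b,R)
state=q3 head=2 tape=cb[a]c_   (q3,a)→(q3,_,L)
state=q3 head=1 tape=c[b]_c_   (q3,b)→(q2,a,R)
state=q2 head=2 tape=ca[_]c_   (q2,_)→(q2,b,R)
state=q2 head=3 tape=cab[c]_   (q2,c)→(q0,a,R)
state=q0 head=4 tape=caba[_]   (q0,_)→(q1,a,L)
state=q1 head=3 tape=cab[a]a   (q1,a)→(q1,_,L)
state=q1 head=2 tape=ca[b]_a
The non-blank tape span at halt is cab_a.

cab_a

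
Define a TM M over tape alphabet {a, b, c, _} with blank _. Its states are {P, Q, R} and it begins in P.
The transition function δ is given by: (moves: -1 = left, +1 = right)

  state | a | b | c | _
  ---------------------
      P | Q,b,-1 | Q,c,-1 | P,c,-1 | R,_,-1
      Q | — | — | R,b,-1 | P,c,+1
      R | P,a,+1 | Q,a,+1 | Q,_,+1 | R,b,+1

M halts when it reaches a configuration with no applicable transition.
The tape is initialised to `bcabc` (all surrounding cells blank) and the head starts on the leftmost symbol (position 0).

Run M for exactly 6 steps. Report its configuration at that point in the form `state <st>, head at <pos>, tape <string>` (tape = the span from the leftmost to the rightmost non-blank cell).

state R, head at -2, tape b_cccabc

state=P head=0 tape=___[b]cabc   (P,b)→(Q,c,-1)
state=Q head=-1 tape=__[_]ccabc   (Q,_)→(P,c,+1)
state=P head=0 tape=__c[c]cabc   (P,c)→(P,c,-1)
state=P head=-1 tape=__[c]ccabc   (P,c)→(P,c,-1)
state=P head=-2 tape=_[_]cccabc   (P,_)→(R,_,-1)
state=R head=-3 tape=[_]_cccabc   (R,_)→(R,b,+1)
state=R head=-2 tape=b[_]cccabc
After 6 steps: state R, head at -2, tape b_cccabc.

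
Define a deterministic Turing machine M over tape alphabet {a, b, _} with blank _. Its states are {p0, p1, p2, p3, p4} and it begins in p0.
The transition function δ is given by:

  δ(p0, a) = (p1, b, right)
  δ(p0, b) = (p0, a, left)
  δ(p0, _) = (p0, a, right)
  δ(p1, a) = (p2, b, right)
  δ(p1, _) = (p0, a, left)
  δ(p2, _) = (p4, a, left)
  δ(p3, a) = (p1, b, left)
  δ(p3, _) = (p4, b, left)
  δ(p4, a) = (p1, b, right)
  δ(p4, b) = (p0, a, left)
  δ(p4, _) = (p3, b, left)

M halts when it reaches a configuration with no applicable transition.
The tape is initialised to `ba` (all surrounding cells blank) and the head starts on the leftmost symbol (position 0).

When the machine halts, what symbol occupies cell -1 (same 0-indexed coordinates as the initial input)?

p0 | _[b]a_   read b → write a, move left, go to p0
p0 | [_]aa_   read _ → write a, move right, go to p0
p0 | a[a]a_   read a → write b, move right, go to p1
p1 | ab[a]_   read a → write b, move right, go to p2
p2 | abb[_]   read _ → write a, move left, go to p4
p4 | ab[b]a   read b → write a, move left, go to p0
p0 | a[b]aa   read b → write a, move left, go to p0
p0 | [a]aaa   read a → write b, move right, go to p1
p1 | b[a]aa   read a → write b, move right, go to p2
p2 | bb[a]a
Cell -1 holds b when M halts.

b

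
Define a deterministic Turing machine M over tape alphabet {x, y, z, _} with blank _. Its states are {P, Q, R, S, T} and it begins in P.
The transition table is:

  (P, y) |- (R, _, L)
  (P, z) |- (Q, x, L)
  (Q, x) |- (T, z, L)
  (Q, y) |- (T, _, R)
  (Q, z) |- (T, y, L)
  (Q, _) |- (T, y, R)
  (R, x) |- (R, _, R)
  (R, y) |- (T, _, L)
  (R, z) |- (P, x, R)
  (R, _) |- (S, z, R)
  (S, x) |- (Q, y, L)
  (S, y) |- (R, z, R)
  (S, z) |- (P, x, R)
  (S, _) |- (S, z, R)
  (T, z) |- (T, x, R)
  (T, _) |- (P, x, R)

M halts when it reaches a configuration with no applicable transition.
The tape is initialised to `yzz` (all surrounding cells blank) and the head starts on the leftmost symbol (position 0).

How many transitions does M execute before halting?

P | _[y]zz   read y → write _, move L, go to R
R | [_]_zz   read _ → write z, move R, go to S
S | z[_]zz   read _ → write z, move R, go to S
S | zz[z]z   read z → write x, move R, go to P
P | zzx[z]   read z → write x, move L, go to Q
Q | zz[x]x   read x → write z, move L, go to T
T | z[z]zx   read z → write x, move R, go to T
T | zx[z]x   read z → write x, move R, go to T
T | zxx[x]
M halts after 8 transitions.

8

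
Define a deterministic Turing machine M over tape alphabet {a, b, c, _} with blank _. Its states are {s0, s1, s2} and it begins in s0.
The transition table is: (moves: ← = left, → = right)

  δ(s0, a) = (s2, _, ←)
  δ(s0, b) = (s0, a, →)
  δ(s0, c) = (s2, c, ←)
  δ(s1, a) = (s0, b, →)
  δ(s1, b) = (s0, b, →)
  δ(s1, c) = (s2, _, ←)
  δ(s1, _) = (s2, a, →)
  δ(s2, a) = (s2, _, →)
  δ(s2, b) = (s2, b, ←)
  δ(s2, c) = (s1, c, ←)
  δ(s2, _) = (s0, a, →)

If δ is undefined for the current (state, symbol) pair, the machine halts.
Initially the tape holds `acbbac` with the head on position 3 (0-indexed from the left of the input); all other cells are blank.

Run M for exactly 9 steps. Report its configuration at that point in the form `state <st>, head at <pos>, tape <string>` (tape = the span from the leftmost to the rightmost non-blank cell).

s0 | acb[b]ac   read b → write a, move →, go to s0
s0 | acba[a]c   read a → write _, move ←, go to s2
s2 | acb[a]_c   read a → write _, move →, go to s2
s2 | acb_[_]c   read _ → write a, move →, go to s0
s0 | acb_a[c]   read c → write c, move ←, go to s2
s2 | acb_[a]c   read a → write _, move →, go to s2
s2 | acb__[c]   read c → write c, move ←, go to s1
s1 | acb_[_]c   read _ → write a, move →, go to s2
s2 | acb_a[c]   read c → write c, move ←, go to s1
s1 | acb_[a]c
After 9 steps: state s1, head at 4, tape acb_ac.

state s1, head at 4, tape acb_ac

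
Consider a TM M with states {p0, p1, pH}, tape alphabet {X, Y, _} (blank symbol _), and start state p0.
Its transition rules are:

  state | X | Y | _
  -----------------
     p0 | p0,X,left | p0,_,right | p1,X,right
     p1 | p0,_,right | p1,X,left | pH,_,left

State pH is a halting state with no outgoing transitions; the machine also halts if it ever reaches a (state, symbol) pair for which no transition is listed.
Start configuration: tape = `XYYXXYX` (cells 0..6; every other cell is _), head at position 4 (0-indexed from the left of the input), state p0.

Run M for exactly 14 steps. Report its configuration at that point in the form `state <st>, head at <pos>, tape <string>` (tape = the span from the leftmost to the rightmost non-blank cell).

state p1, head at 8, tape XYXX_X_X

state=p0 head=4 tape=XYYX[X]YX__   (p0,X)→(p0,X,left)
state=p0 head=3 tape=XYY[X]XYX__   (p0,X)→(p0,X,left)
state=p0 head=2 tape=XY[Y]XXYX__   (p0,Y)→(p0,_,right)
state=p0 head=3 tape=XY_[X]XYX__   (p0,X)→(p0,X,left)
state=p0 head=2 tape=XY[_]XXYX__   (p0,_)→(p1,X,right)
state=p1 head=3 tape=XYX[X]XYX__   (p1,X)→(p0,_,right)
state=p0 head=4 tape=XYX_[X]YX__   (p0,X)→(p0,X,left)
state=p0 head=3 tape=XYX[_]XYX__   (p0,_)→(p1,X,right)
state=p1 head=4 tape=XYXX[X]YX__   (p1,X)→(p0,_,right)
state=p0 head=5 tape=XYXX_[Y]X__   (p0,Y)→(p0,_,right)
state=p0 head=6 tape=XYXX__[X]__   (p0,X)→(p0,X,left)
state=p0 head=5 tape=XYXX_[_]X__   (p0,_)→(p1,X,right)
state=p1 head=6 tape=XYXX_X[X]__   (p1,X)→(p0,_,right)
state=p0 head=7 tape=XYXX_X_[_]_   (p0,_)→(p1,X,right)
state=p1 head=8 tape=XYXX_X_X[_]
After 14 steps: state p1, head at 8, tape XYXX_X_X.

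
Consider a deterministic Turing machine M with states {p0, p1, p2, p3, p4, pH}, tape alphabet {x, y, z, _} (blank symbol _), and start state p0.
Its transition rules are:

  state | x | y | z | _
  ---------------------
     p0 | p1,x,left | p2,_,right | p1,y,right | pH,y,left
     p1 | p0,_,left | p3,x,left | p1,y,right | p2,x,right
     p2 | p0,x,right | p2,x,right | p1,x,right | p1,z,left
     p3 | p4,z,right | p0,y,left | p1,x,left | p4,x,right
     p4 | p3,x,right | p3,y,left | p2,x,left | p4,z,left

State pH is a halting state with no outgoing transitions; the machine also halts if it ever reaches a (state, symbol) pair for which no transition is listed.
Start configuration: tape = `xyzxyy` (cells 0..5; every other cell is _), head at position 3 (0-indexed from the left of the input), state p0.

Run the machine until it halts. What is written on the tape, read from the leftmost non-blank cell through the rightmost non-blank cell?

xyxxxxxxy

p0 | xyz[x]yy___   read x → write x, move left, go to p1
p1 | xy[z]xyy___   read z → write y, move right, go to p1
p1 | xyy[x]yy___   read x → write _, move left, go to p0
p0 | xy[y]_yy___   read y → write _, move right, go to p2
p2 | xy_[_]yy___   read _ → write z, move left, go to p1
p1 | xy[_]zyy___   read _ → write x, move right, go to p2
p2 | xyx[z]yy___   read z → write x, move right, go to p1
p1 | xyxx[y]y___   read y → write x, move left, go to p3
p3 | xyx[x]xy___   read x → write z, move right, go to p4
p4 | xyxz[x]y___   read x → write x, move right, go to p3
p3 | xyxzx[y]___   read y → write y, move left, go to p0
p0 | xyxz[x]y___   read x → write x, move left, go to p1
p1 | xyx[z]xy___   read z → write y, move right, go to p1
p1 | xyxy[x]y___   read x → write _, move left, go to p0
p0 | xyx[y]_y___   read y → write _, move right, go to p2
p2 | xyx_[_]y___   read _ → write z, move left, go to p1
p1 | xyx[_]zy___   read _ → write x, move right, go to p2
p2 | xyxx[z]y___   read z → write x, move right, go to p1
p1 | xyxxx[y]___   read y → write x, move left, go to p3
p3 | xyxx[x]x___   read x → write z, move right, go to p4
p4 | xyxxz[x]___   read x → write x, move right, go to p3
p3 | xyxxzx[_]__   read _ → write x, move right, go to p4
p4 | xyxxzxx[_]_   read _ → write z, move left, go to p4
p4 | xyxxzx[x]z_   read x → write x, move right, go to p3
p3 | xyxxzxx[z]_   read z → write x, move left, go to p1
p1 | xyxxzx[x]x_   read x → write _, move left, go to p0
p0 | xyxxz[x]_x_   read x → write x, move left, go to p1
p1 | xyxx[z]x_x_   read z → write y, move right, go to p1
p1 | xyxxy[x]_x_   read x → write _, move left, go to p0
p0 | xyxx[y]__x_   read y → write _, move right, go to p2
p2 | xyxx_[_]_x_   read _ → write z, move left, go to p1
p1 | xyxx[_]z_x_   read _ → write x, move right, go to p2
p2 | xyxxx[z]_x_   read z → write x, move right, go to p1
p1 | xyxxxx[_]x_   read _ → write x, move right, go to p2
p2 | xyxxxxx[x]_   read x → write x, move right, go to p0
p0 | xyxxxxxx[_]   read _ → write y, move left, go to pH
pH | xyxxxxx[x]y
The non-blank tape span at halt is xyxxxxxxy.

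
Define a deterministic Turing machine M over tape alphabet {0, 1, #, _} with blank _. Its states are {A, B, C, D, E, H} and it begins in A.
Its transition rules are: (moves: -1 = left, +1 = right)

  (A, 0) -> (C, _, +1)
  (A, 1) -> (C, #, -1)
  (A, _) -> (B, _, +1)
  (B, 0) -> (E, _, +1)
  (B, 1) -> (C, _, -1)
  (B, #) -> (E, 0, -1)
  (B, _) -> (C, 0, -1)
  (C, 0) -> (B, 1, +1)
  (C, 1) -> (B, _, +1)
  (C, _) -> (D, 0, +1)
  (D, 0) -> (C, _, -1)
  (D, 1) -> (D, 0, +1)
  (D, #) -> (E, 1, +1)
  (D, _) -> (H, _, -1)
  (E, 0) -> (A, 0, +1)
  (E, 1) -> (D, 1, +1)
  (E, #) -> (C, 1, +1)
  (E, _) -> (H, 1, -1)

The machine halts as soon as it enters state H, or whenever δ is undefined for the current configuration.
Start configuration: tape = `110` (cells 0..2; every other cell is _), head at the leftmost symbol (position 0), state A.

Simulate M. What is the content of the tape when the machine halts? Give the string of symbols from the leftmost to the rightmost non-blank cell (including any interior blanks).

01__1

state=A head=0 tape=_[1]10_   (A,1)→(C,#,-1)
state=C head=-1 tape=[_]#10_   (C,_)→(D,0,+1)
state=D head=0 tape=0[#]10_   (D,#)→(E,1,+1)
state=E head=1 tape=01[1]0_   (E,1)→(D,1,+1)
state=D head=2 tape=011[0]_   (D,0)→(C,_,-1)
state=C head=1 tape=01[1]__   (C,1)→(B,_,+1)
state=B head=2 tape=01_[_]_   (B,_)→(C,0,-1)
state=C head=1 tape=01[_]0_   (C,_)→(D,0,+1)
state=D head=2 tape=010[0]_   (D,0)→(C,_,-1)
state=C head=1 tape=01[0]__   (C,0)→(B,1,+1)
state=B head=2 tape=011[_]_   (B,_)→(C,0,-1)
state=C head=1 tape=01[1]0_   (C,1)→(B,_,+1)
state=B head=2 tape=01_[0]_   (B,0)→(E,_,+1)
state=E head=3 tape=01__[_]   (E,_)→(H,1,-1)
state=H head=2 tape=01_[_]1
The non-blank tape span at halt is 01__1.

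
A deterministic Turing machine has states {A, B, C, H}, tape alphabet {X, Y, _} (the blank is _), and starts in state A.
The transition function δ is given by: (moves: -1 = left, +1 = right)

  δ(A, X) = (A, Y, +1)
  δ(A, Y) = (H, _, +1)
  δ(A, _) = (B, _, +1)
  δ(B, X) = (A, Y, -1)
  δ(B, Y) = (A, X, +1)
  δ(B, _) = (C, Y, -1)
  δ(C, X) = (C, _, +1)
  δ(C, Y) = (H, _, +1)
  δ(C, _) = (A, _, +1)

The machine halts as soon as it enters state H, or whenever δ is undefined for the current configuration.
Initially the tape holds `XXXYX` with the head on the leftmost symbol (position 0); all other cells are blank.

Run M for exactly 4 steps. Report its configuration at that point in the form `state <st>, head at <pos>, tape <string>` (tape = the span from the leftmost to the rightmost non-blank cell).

state H, head at 4, tape YYY_X

state=A head=0 tape=[X]XXYX   (A,X)→(A,Y,+1)
state=A head=1 tape=Y[X]XYX   (A,X)→(A,Y,+1)
state=A head=2 tape=YY[X]YX   (A,X)→(A,Y,+1)
state=A head=3 tape=YYY[Y]X   (A,Y)→(H,_,+1)
state=H head=4 tape=YYY_[X]
After 4 steps: state H, head at 4, tape YYY_X.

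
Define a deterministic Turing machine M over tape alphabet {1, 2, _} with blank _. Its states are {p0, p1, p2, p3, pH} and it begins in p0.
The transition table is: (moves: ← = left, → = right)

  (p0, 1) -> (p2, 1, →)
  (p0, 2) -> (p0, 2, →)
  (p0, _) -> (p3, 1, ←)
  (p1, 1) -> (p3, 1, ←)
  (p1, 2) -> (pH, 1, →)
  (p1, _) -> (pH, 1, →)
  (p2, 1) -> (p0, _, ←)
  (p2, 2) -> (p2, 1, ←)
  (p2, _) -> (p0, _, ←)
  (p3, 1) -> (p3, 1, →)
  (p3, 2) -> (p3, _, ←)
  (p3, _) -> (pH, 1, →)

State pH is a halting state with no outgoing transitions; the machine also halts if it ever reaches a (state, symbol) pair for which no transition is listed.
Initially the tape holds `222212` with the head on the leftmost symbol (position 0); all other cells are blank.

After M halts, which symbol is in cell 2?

state=p0 head=0 tape=_[2]22212   (p0,2)→(p0,2,→)
state=p0 head=1 tape=_2[2]2212   (p0,2)→(p0,2,→)
state=p0 head=2 tape=_22[2]212   (p0,2)→(p0,2,→)
state=p0 head=3 tape=_222[2]12   (p0,2)→(p0,2,→)
state=p0 head=4 tape=_2222[1]2   (p0,1)→(p2,1,→)
state=p2 head=5 tape=_22221[2]   (p2,2)→(p2,1,←)
state=p2 head=4 tape=_2222[1]1   (p2,1)→(p0,_,←)
state=p0 head=3 tape=_222[2]_1   (p0,2)→(p0,2,→)
state=p0 head=4 tape=_2222[_]1   (p0,_)→(p3,1,←)
state=p3 head=3 tape=_222[2]11   (p3,2)→(p3,_,←)
state=p3 head=2 tape=_22[2]_11   (p3,2)→(p3,_,←)
state=p3 head=1 tape=_2[2]__11   (p3,2)→(p3,_,←)
state=p3 head=0 tape=_[2]___11   (p3,2)→(p3,_,←)
state=p3 head=-1 tape=[_]____11   (p3,_)→(pH,1,→)
state=pH head=0 tape=1[_]___11
Cell 2 holds _ when M halts.

_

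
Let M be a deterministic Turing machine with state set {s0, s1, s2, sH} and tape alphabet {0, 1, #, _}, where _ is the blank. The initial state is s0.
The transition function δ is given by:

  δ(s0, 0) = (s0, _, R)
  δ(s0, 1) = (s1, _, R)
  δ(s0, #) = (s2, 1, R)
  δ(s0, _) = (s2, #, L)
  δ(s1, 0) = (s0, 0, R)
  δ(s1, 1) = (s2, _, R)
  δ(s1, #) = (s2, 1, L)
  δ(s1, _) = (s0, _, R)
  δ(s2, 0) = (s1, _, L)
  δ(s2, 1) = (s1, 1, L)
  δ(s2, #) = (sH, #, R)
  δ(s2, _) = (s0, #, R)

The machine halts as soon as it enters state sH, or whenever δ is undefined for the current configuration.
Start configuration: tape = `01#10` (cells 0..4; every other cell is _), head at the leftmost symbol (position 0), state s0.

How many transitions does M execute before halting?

s0 | [0]1#10__   read 0 → write _, move R, go to s0
s0 | _[1]#10__   read 1 → write _, move R, go to s1
s1 | __[#]10__   read # → write 1, move L, go to s2
s2 | _[_]110__   read _ → write #, move R, go to s0
s0 | _#[1]10__   read 1 → write _, move R, go to s1
s1 | _#_[1]0__   read 1 → write _, move R, go to s2
s2 | _#__[0]__   read 0 → write _, move L, go to s1
s1 | _#_[_]___   read _ → write _, move R, go to s0
s0 | _#__[_]__   read _ → write #, move L, go to s2
s2 | _#_[_]#__   read _ → write #, move R, go to s0
s0 | _#_#[#]__   read # → write 1, move R, go to s2
s2 | _#_#1[_]_   read _ → write #, move R, go to s0
s0 | _#_#1#[_]   read _ → write #, move L, go to s2
s2 | _#_#1[#]#   read # → write #, move R, go to sH
sH | _#_#1#[#]
M halts after 14 transitions.

14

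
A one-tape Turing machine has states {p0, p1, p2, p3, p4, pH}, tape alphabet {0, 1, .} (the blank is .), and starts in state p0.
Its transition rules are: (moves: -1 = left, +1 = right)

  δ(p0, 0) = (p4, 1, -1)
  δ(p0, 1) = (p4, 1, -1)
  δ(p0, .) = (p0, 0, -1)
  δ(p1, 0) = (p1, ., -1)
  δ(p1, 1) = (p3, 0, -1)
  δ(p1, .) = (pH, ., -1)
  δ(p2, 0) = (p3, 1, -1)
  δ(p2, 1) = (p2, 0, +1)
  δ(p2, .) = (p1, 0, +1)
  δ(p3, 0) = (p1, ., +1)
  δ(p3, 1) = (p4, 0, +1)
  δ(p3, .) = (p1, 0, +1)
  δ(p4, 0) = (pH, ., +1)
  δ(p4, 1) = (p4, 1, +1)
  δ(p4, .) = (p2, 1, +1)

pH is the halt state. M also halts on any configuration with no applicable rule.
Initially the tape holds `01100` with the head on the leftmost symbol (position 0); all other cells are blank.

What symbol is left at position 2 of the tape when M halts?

state=p0 head=0 tape=....[0]1100   (p0,0)→(p4,1,-1)
state=p4 head=-1 tape=...[.]11100   (p4,.)→(p2,1,+1)
state=p2 head=0 tape=...1[1]1100   (p2,1)→(p2,0,+1)
state=p2 head=1 tape=...10[1]100   (p2,1)→(p2,0,+1)
state=p2 head=2 tape=...100[1]00   (p2,1)→(p2,0,+1)
state=p2 head=3 tape=...1000[0]0   (p2,0)→(p3,1,-1)
state=p3 head=2 tape=...100[0]10   (p3,0)→(p1,.,+1)
state=p1 head=3 tape=...100.[1]0   (p1,1)→(p3,0,-1)
state=p3 head=2 tape=...100[.]00   (p3,.)→(p1,0,+1)
state=p1 head=3 tape=...1000[0]0   (p1,0)→(p1,.,-1)
state=p1 head=2 tape=...100[0].0   (p1,0)→(p1,.,-1)
state=p1 head=1 tape=...10[0]..0   (p1,0)→(p1,.,-1)
state=p1 head=0 tape=...1[0]...0   (p1,0)→(p1,.,-1)
state=p1 head=-1 tape=...[1]....0   (p1,1)→(p3,0,-1)
state=p3 head=-2 tape=..[.]0....0   (p3,.)→(p1,0,+1)
state=p1 head=-1 tape=..0[0]....0   (p1,0)→(p1,.,-1)
state=p1 head=-2 tape=..[0].....0   (p1,0)→(p1,.,-1)
state=p1 head=-3 tape=.[.]......0   (p1,.)→(pH,.,-1)
state=pH head=-4 tape=[.].......0
Cell 2 holds . when M halts.

.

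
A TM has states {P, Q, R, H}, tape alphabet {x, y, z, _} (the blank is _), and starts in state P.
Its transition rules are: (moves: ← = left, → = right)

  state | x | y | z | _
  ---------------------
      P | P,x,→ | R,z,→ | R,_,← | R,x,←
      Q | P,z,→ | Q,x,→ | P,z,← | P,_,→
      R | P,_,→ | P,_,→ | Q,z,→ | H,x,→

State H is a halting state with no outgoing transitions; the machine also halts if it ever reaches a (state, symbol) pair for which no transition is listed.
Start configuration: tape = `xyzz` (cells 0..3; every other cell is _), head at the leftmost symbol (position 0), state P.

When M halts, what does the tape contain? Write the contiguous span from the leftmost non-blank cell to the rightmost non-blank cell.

P | [x]yzz   read x → write x, move →, go to P
P | x[y]zz   read y → write z, move →, go to R
R | xz[z]z   read z → write z, move →, go to Q
Q | xzz[z]   read z → write z, move ←, go to P
P | xz[z]z   read z → write _, move ←, go to R
R | x[z]_z   read z → write z, move →, go to Q
Q | xz[_]z   read _ → write _, move →, go to P
P | xz_[z]   read z → write _, move ←, go to R
R | xz[_]_   read _ → write x, move →, go to H
H | xzx[_]
The non-blank tape span at halt is xzx.

xzx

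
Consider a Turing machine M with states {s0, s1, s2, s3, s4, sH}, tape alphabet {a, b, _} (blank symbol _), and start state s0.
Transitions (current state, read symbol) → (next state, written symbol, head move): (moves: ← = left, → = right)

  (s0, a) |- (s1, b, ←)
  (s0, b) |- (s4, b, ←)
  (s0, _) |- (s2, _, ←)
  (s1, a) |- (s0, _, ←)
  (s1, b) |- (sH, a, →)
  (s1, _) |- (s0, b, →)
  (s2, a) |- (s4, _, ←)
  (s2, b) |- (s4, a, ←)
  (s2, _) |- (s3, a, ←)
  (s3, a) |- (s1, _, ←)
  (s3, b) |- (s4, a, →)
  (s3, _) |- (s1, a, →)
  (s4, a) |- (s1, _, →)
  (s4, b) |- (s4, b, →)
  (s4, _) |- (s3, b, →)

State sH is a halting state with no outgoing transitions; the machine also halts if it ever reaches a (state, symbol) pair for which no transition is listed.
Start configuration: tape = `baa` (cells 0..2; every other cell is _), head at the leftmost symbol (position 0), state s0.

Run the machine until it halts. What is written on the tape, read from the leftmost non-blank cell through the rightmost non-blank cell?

state=s0 head=0 tape=_[b]aa_   (s0,b)→(s4,b,←)
state=s4 head=-1 tape=[_]baa_   (s4,_)→(s3,b,→)
state=s3 head=0 tape=b[b]aa_   (s3,b)→(s4,a,→)
state=s4 head=1 tape=ba[a]a_   (s4,a)→(s1,_,→)
state=s1 head=2 tape=ba_[a]_   (s1,a)→(s0,_,←)
state=s0 head=1 tape=ba[_]__   (s0,_)→(s2,_,←)
state=s2 head=0 tape=b[a]___   (s2,a)→(s4,_,←)
state=s4 head=-1 tape=[b]____   (s4,b)→(s4,b,→)
state=s4 head=0 tape=b[_]___   (s4,_)→(s3,b,→)
state=s3 head=1 tape=bb[_]__   (s3,_)→(s1,a,→)
state=s1 head=2 tape=bba[_]_   (s1,_)→(s0,b,→)
state=s0 head=3 tape=bbab[_]   (s0,_)→(s2,_,←)
state=s2 head=2 tape=bba[b]_   (s2,b)→(s4,a,←)
state=s4 head=1 tape=bb[a]a_   (s4,a)→(s1,_,→)
state=s1 head=2 tape=bb_[a]_   (s1,a)→(s0,_,←)
state=s0 head=1 tape=bb[_]__   (s0,_)→(s2,_,←)
state=s2 head=0 tape=b[b]___   (s2,b)→(s4,a,←)
state=s4 head=-1 tape=[b]a___   (s4,b)→(s4,b,→)
state=s4 head=0 tape=b[a]___   (s4,a)→(s1,_,→)
state=s1 head=1 tape=b_[_]__   (s1,_)→(s0,b,→)
state=s0 head=2 tape=b_b[_]_   (s0,_)→(s2,_,←)
state=s2 head=1 tape=b_[b]__   (s2,b)→(s4,a,←)
state=s4 head=0 tape=b[_]a__   (s4,_)→(s3,b,→)
state=s3 head=1 tape=bb[a]__   (s3,a)→(s1,_,←)
state=s1 head=0 tape=b[b]___   (s1,b)→(sH,a,→)
state=sH head=1 tape=ba[_]__
The non-blank tape span at halt is ba.

ba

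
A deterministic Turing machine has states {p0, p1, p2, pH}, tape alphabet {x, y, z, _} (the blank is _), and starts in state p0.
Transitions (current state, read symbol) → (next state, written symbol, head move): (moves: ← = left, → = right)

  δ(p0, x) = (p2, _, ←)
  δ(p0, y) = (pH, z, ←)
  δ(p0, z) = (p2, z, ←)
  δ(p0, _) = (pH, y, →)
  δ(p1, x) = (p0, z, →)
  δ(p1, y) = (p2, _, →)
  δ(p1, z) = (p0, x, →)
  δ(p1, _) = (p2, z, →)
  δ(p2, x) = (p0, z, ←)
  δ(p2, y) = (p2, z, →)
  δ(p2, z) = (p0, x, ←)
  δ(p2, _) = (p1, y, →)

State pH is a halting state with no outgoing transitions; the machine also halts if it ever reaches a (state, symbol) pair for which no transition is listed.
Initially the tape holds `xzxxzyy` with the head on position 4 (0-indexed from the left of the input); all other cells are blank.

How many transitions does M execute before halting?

state=p0 head=4 tape=___xzxx[z]yy   (p0,z)→(p2,z,←)
state=p2 head=3 tape=___xzx[x]zyy   (p2,x)→(p0,z,←)
state=p0 head=2 tape=___xz[x]zzyy   (p0,x)→(p2,_,←)
state=p2 head=1 tape=___x[z]_zzyy   (p2,z)→(p0,x,←)
state=p0 head=0 tape=___[x]x_zzyy   (p0,x)→(p2,_,←)
state=p2 head=-1 tape=__[_]_x_zzyy   (p2,_)→(p1,y,→)
state=p1 head=0 tape=__y[_]x_zzyy   (p1,_)→(p2,z,→)
state=p2 head=1 tape=__yz[x]_zzyy   (p2,x)→(p0,z,←)
state=p0 head=0 tape=__y[z]z_zzyy   (p0,z)→(p2,z,←)
state=p2 head=-1 tape=__[y]zz_zzyy   (p2,y)→(p2,z,→)
state=p2 head=0 tape=__z[z]z_zzyy   (p2,z)→(p0,x,←)
state=p0 head=-1 tape=__[z]xz_zzyy   (p0,z)→(p2,z,←)
state=p2 head=-2 tape=_[_]zxz_zzyy   (p2,_)→(p1,y,→)
state=p1 head=-1 tape=_y[z]xz_zzyy   (p1,z)→(p0,x,→)
state=p0 head=0 tape=_yx[x]z_zzyy   (p0,x)→(p2,_,←)
state=p2 head=-1 tape=_y[x]_z_zzyy   (p2,x)→(p0,z,←)
state=p0 head=-2 tape=_[y]z_z_zzyy   (p0,y)→(pH,z,←)
state=pH head=-3 tape=[_]zz_z_zzyy
M halts after 17 transitions.

17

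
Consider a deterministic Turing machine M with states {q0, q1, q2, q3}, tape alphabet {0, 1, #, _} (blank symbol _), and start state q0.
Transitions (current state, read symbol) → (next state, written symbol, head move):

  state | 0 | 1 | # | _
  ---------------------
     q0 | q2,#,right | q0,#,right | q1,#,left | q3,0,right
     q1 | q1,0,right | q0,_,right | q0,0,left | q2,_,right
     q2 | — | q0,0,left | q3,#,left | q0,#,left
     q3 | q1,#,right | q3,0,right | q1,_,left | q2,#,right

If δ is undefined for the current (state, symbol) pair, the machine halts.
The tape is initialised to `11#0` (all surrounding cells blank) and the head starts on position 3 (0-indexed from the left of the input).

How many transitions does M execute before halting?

state=q0 head=3 tape=_11#[0]_   (q0,0)→(q2,#,right)
state=q2 head=4 tape=_11##[_]   (q2,_)→(q0,#,left)
state=q0 head=3 tape=_11#[#]#   (q0,#)→(q1,#,left)
state=q1 head=2 tape=_11[#]##   (q1,#)→(q0,0,left)
state=q0 head=1 tape=_1[1]0##   (q0,1)→(q0,#,right)
state=q0 head=2 tape=_1#[0]##   (q0,0)→(q2,#,right)
state=q2 head=3 tape=_1##[#]#   (q2,#)→(q3,#,left)
state=q3 head=2 tape=_1#[#]##   (q3,#)→(q1,_,left)
state=q1 head=1 tape=_1[#]_##   (q1,#)→(q0,0,left)
state=q0 head=0 tape=_[1]0_##   (q0,1)→(q0,#,right)
state=q0 head=1 tape=_#[0]_##   (q0,0)→(q2,#,right)
state=q2 head=2 tape=_##[_]##   (q2,_)→(q0,#,left)
state=q0 head=1 tape=_#[#]###   (q0,#)→(q1,#,left)
state=q1 head=0 tape=_[#]####   (q1,#)→(q0,0,left)
state=q0 head=-1 tape=[_]0####   (q0,_)→(q3,0,right)
state=q3 head=0 tape=0[0]####   (q3,0)→(q1,#,right)
state=q1 head=1 tape=0#[#]###   (q1,#)→(q0,0,left)
state=q0 head=0 tape=0[#]0###   (q0,#)→(q1,#,left)
state=q1 head=-1 tape=[0]#0###   (q1,0)→(q1,0,right)
state=q1 head=0 tape=0[#]0###   (q1,#)→(q0,0,left)
state=q0 head=-1 tape=[0]00###   (q0,0)→(q2,#,right)
state=q2 head=0 tape=#[0]0###
M halts after 21 transitions.

21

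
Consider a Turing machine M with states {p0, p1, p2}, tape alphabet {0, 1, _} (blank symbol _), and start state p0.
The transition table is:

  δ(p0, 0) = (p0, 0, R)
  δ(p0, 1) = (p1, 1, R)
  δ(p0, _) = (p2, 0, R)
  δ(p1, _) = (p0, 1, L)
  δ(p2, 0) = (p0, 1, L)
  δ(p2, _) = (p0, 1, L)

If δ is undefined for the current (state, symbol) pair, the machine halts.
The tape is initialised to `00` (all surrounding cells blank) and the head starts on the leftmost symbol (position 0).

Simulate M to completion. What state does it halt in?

p0 | [0]0___   read 0 → write 0, move R, go to p0
p0 | 0[0]___   read 0 → write 0, move R, go to p0
p0 | 00[_]__   read _ → write 0, move R, go to p2
p2 | 000[_]_   read _ → write 1, move L, go to p0
p0 | 00[0]1_   read 0 → write 0, move R, go to p0
p0 | 000[1]_   read 1 → write 1, move R, go to p1
p1 | 0001[_]   read _ → write 1, move L, go to p0
p0 | 000[1]1   read 1 → write 1, move R, go to p1
p1 | 0001[1]
No transition is defined for (p1, 1); M halts in state p1.

p1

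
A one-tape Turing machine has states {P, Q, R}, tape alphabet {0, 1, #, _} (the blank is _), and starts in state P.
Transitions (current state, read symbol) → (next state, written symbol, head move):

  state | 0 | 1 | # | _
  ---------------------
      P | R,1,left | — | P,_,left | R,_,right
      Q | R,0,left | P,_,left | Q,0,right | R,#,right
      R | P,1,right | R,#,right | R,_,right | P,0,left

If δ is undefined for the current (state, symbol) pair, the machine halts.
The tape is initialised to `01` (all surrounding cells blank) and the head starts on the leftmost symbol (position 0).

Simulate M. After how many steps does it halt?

4

state=P head=0 tape=__[0]1   (P,0)→(R,1,left)
state=R head=-1 tape=_[_]11   (R,_)→(P,0,left)
state=P head=-2 tape=[_]011   (P,_)→(R,_,right)
state=R head=-1 tape=_[0]11   (R,0)→(P,1,right)
state=P head=0 tape=_1[1]1
M halts after 4 transitions.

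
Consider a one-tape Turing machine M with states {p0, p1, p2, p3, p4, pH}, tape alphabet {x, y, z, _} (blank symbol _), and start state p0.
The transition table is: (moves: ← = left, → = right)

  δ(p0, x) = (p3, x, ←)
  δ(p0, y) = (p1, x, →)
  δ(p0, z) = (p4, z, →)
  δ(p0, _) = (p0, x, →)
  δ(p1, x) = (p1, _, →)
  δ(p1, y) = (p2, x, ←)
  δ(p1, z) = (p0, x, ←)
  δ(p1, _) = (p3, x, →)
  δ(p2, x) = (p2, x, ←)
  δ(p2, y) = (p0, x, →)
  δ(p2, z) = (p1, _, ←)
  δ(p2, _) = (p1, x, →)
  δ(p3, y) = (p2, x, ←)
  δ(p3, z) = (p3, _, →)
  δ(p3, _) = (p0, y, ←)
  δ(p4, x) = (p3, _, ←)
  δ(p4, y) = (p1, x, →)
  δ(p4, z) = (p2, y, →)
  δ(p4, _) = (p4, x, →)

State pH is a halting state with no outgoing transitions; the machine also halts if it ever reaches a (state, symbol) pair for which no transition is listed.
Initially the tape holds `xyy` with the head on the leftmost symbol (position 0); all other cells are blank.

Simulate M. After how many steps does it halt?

16

p0 | __[x]yy__   read x → write x, move ←, go to p3
p3 | _[_]xyy__   read _ → write y, move ←, go to p0
p0 | [_]yxyy__   read _ → write x, move →, go to p0
p0 | x[y]xyy__   read y → write x, move →, go to p1
p1 | xx[x]yy__   read x → write _, move →, go to p1
p1 | xx_[y]y__   read y → write x, move ←, go to p2
p2 | xx[_]xy__   read _ → write x, move →, go to p1
p1 | xxx[x]y__   read x → write _, move →, go to p1
p1 | xxx_[y]__   read y → write x, move ←, go to p2
p2 | xxx[_]x__   read _ → write x, move →, go to p1
p1 | xxxx[x]__   read x → write _, move →, go to p1
p1 | xxxx_[_]_   read _ → write x, move →, go to p3
p3 | xxxx_x[_]   read _ → write y, move ←, go to p0
p0 | xxxx_[x]y   read x → write x, move ←, go to p3
p3 | xxxx[_]xy   read _ → write y, move ←, go to p0
p0 | xxx[x]yxy   read x → write x, move ←, go to p3
p3 | xx[x]xyxy
M halts after 16 transitions.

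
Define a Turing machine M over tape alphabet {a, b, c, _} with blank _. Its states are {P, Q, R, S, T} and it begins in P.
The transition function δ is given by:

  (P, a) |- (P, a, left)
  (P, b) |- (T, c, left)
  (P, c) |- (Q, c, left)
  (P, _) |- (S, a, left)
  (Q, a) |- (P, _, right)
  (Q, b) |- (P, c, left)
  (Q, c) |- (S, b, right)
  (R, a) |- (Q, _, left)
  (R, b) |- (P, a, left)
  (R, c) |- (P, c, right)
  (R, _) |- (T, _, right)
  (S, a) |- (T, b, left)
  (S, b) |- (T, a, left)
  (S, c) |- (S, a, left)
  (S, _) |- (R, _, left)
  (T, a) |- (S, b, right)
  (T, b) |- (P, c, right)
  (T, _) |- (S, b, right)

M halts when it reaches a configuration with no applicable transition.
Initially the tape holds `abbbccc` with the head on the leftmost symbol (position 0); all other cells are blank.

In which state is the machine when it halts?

T

state=P head=0 tape=___[a]bbbccc   (P,a)→(P,a,left)
state=P head=-1 tape=__[_]abbbccc   (P,_)→(S,a,left)
state=S head=-2 tape=_[_]aabbbccc   (S,_)→(R,_,left)
state=R head=-3 tape=[_]_aabbbccc   (R,_)→(T,_,right)
state=T head=-2 tape=_[_]aabbbccc   (T,_)→(S,b,right)
state=S head=-1 tape=_b[a]abbbccc   (S,a)→(T,b,left)
state=T head=-2 tape=_[b]babbbccc   (T,b)→(P,c,right)
state=P head=-1 tape=_c[b]abbbccc   (P,b)→(T,c,left)
state=T head=-2 tape=_[c]cabbbccc
No transition is defined for (T, c); M halts in state T.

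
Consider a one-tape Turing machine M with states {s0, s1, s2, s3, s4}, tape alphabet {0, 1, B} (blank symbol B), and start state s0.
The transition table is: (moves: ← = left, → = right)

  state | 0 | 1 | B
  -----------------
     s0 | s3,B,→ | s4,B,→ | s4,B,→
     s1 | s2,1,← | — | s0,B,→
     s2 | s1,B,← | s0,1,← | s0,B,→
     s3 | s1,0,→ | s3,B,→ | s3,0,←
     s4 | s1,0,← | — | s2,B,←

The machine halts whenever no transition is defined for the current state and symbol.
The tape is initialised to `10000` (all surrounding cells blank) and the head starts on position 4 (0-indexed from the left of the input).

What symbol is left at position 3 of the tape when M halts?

B

s0 | 1000[0]B   read 0 → write B, move →, go to s3
s3 | 1000B[B]   read B → write 0, move ←, go to s3
s3 | 1000[B]0   read B → write 0, move ←, go to s3
s3 | 100[0]00   read 0 → write 0, move →, go to s1
s1 | 1000[0]0   read 0 → write 1, move ←, go to s2
s2 | 100[0]10   read 0 → write B, move ←, go to s1
s1 | 10[0]B10   read 0 → write 1, move ←, go to s2
s2 | 1[0]1B10   read 0 → write B, move ←, go to s1
s1 | [1]B1B10
Cell 3 holds B when M halts.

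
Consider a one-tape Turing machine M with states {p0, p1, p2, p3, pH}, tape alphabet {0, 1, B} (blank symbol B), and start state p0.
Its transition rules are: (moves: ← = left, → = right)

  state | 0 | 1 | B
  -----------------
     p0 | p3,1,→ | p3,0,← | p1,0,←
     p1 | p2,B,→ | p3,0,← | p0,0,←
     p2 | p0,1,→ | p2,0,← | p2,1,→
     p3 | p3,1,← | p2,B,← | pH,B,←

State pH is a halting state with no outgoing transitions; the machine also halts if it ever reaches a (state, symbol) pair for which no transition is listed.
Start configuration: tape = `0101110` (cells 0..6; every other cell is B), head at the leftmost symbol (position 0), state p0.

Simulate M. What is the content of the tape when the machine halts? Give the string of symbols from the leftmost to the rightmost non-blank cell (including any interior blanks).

111B1B11110

p0 | BBBB[0]101110   read 0 → write 1, move →, go to p3
p3 | BBBB1[1]01110   read 1 → write B, move ←, go to p2
p2 | BBBB[1]B01110   read 1 → write 0, move ←, go to p2
p2 | BBB[B]0B01110   read B → write 1, move →, go to p2
p2 | BBB1[0]B01110   read 0 → write 1, move →, go to p0
p0 | BBB11[B]01110   read B → write 0, move ←, go to p1
p1 | BBB1[1]001110   read 1 → write 0, move ←, go to p3
p3 | BBB[1]0001110   read 1 → write B, move ←, go to p2
p2 | BB[B]B0001110   read B → write 1, move →, go to p2
p2 | BB1[B]0001110   read B → write 1, move →, go to p2
p2 | BB11[0]001110   read 0 → write 1, move →, go to p0
p0 | BB111[0]01110   read 0 → write 1, move →, go to p3
p3 | BB1111[0]1110   read 0 → write 1, move ←, go to p3
p3 | BB111[1]11110   read 1 → write B, move ←, go to p2
p2 | BB11[1]B11110   read 1 → write 0, move ←, go to p2
p2 | BB1[1]0B11110   read 1 → write 0, move ←, go to p2
p2 | BB[1]00B11110   read 1 → write 0, move ←, go to p2
p2 | B[B]000B11110   read B → write 1, move →, go to p2
p2 | B1[0]00B11110   read 0 → write 1, move →, go to p0
p0 | B11[0]0B11110   read 0 → write 1, move →, go to p3
p3 | B111[0]B11110   read 0 → write 1, move ←, go to p3
p3 | B11[1]1B11110   read 1 → write B, move ←, go to p2
p2 | B1[1]B1B11110   read 1 → write 0, move ←, go to p2
p2 | B[1]0B1B11110   read 1 → write 0, move ←, go to p2
p2 | [B]00B1B11110   read B → write 1, move →, go to p2
p2 | 1[0]0B1B11110   read 0 → write 1, move →, go to p0
p0 | 11[0]B1B11110   read 0 → write 1, move →, go to p3
p3 | 111[B]1B11110   read B → write B, move ←, go to pH
pH | 11[1]B1B11110
The non-blank tape span at halt is 111B1B11110.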